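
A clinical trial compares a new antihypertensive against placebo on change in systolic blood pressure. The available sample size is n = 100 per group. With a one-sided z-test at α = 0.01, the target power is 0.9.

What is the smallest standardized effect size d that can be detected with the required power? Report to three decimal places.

Need Φ(δ − 2.326) = 0.9, so δ = 2.326 + 1.282 = 3.608.
δ = d·√(n/2) ⇒ d = δ/√(n/2) = 3.608/√(100/2) = 0.5102.

d ≈ 0.510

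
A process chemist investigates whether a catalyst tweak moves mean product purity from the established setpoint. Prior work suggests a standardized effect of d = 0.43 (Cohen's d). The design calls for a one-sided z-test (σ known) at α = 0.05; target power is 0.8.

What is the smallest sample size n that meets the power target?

n = 34

For power 0.8 need Φ(δ − z_{0.05}) = 0.8, so δ = z_{0.05} + z_{0.20} = 1.645 + 0.842 = 2.486.
δ = d·√n ⇒ n = (δ/d)² = (2.486 / 0.43)² = 33.44.
Rounding up, n = 34.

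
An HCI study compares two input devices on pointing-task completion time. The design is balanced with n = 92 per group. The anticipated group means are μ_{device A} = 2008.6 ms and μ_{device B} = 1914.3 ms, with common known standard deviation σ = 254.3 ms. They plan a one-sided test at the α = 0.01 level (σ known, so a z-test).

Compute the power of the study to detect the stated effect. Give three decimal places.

Power ≈ 0.575

Standardized effect: d = |μ_{device A} − μ_{device B}| / σ = |2008.6 − 1914.3| / 254.3 = 0.3708
Noncentrality parameter: δ = d·√(n/2) = 0.3708 × √(92/2) = 2.5150
Critical value for a one-sided test at α = 0.01: z_α = 2.326.
Power = Φ(δ − 2.326) = Φ(0.189) = 0.5748.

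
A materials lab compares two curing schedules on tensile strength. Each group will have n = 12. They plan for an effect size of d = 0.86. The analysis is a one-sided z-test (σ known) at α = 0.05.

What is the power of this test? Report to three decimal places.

Noncentrality parameter: δ = d·√(n/2) = 0.86 × √(12/2) = 2.1066
Critical value for a one-sided test at α = 0.05: z_α = 1.645.
Power = Φ(δ − 1.645) = Φ(0.462) = 0.6779.

Power ≈ 0.678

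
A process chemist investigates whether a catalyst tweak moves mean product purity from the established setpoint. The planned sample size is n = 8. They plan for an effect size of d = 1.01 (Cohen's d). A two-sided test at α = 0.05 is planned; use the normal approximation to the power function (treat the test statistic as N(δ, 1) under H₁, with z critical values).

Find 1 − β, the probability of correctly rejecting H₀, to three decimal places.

Power ≈ 0.815

Noncentrality parameter: δ = d·√n = 1.01 × √8 = 2.8567
Critical value for a two-sided test at α = 0.05: z_{α/2} = 1.960.
Power = Φ(δ − 1.960) + Φ(−δ − 1.960) = Φ(0.897) + Φ(-4.817) = 0.8151 + 0.0000 = 0.8151.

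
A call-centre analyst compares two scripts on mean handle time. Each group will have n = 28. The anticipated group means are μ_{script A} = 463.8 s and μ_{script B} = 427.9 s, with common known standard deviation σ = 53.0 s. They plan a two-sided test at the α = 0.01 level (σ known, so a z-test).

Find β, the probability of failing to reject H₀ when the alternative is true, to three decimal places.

Standardized effect: d = |μ_{script A} − μ_{script B}| / σ = |463.8 − 427.9| / 53.0 = 0.6774
Noncentrality parameter: δ = d·√(n/2) = 0.6774 × √(28/2) = 2.5344
Two-sided α = 0.01 → critical value z_{0.005} = 2.576.
Power = Φ(δ − 2.576) + Φ(−δ − 2.576) = Φ(-0.041) + Φ(-5.110) = 0.4835 + 0.0000 = 0.4835.
Type II error: β = 1 − power = 1 − 0.4835 = 0.5165.

β ≈ 0.517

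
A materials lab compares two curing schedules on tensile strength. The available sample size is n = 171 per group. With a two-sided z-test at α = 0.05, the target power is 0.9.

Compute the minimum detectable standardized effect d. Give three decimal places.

Need Φ(δ − 1.960) = 0.9, so δ = 1.960 + 1.282 = 3.242.
(Lower-tail contribution to power is negligible for δ > 0.)
δ = d·√(n/2) ⇒ d = δ/√(n/2) = 3.242/√(171/2) = 0.3506.

d ≈ 0.351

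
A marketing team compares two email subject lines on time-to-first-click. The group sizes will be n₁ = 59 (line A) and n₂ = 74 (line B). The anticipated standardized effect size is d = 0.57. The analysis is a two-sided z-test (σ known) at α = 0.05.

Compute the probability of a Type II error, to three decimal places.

β ≈ 0.096

Noncentrality parameter: δ = d / √(1/n₁ + 1/n₂) = 0.57 / √(1/59 + 1/74) = 3.2658
Two-sided α = 0.05 → critical value z_{0.025} = 1.960.
Power = Φ(δ − 1.960) + Φ(−δ − 1.960) = Φ(1.306) + Φ(-5.226) = 0.9042 + 0.0000 = 0.9042.
Type II error: β = 1 − power = 1 − 0.9042 = 0.0958.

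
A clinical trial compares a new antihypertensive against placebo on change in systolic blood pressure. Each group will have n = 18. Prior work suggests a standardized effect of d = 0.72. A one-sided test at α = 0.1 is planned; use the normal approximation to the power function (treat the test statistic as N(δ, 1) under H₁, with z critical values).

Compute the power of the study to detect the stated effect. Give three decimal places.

Power ≈ 0.810

Noncentrality parameter: δ = d·√(n/2) = 0.72 × √(18/2) = 2.1600
One-sided α = 0.1 → critical value z_{0.1} = 1.282.
Power = P(Z > 1.282 − δ) = Φ(0.878) = 0.8101.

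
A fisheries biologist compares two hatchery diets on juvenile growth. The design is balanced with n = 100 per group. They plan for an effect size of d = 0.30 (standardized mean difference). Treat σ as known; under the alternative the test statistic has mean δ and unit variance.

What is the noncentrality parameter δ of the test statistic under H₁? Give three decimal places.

δ ≈ 2.121

δ = d·√(n/2) = 0.30 × √(100/2) = 2.1213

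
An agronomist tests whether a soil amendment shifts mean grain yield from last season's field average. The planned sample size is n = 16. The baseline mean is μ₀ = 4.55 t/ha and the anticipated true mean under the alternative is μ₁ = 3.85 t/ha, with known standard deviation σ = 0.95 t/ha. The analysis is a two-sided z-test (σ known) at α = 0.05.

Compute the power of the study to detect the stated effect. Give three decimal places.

Standardized effect: d = |μ₁ − μ₀| / σ = |3.85 − 4.55| / 0.95 = 0.7368
Noncentrality parameter: δ = d·√n = 0.7368 × √16 = 2.9474
Two-sided α = 0.05 → critical value z_{0.025} = 1.960.
Power = Φ(δ − 1.960) + Φ(−δ − 1.960) = Φ(0.987) + Φ(-4.907) = 0.8383 + 0.0000 = 0.8383.

Power ≈ 0.838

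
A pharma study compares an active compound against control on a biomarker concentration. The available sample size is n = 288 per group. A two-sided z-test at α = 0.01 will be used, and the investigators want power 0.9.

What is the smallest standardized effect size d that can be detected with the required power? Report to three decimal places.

d ≈ 0.321

Required noncentrality: δ = z_{0.005} + z_{0.10} = 2.576 + 1.282 = 3.857.
(Lower-tail contribution to power is negligible for δ > 0.)
δ = d·√(n/2) ⇒ d = δ/√(n/2) = 3.857/√(288/2) = 0.3214.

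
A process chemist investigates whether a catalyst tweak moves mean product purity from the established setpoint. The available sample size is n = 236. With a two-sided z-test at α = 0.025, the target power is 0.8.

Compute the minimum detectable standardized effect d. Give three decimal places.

d ≈ 0.201

Need Φ(δ − 2.241) = 0.8, so δ = 2.241 + 0.842 = 3.083.
(The second rejection-region term Φ(−δ − z_{α/2}) is negligible and dropped.)
δ = d·√n ⇒ d = δ/√n = 3.083/√236 = 0.2007.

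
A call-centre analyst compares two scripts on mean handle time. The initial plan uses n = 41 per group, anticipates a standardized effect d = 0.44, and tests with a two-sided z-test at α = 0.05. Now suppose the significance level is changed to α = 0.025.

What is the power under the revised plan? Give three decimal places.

Power ≈ 0.402

δ = d·√(n/2) = 0.44 × √(41/2) = 1.9922 (unchanged). New critical value: z_{0.0125} = 2.241.
Revised power = Φ(δ − 2.241) + Φ(−δ − 2.241) = Φ(-0.249) + Φ(-4.234) = 0.4016 + 0.0000 = 0.4016.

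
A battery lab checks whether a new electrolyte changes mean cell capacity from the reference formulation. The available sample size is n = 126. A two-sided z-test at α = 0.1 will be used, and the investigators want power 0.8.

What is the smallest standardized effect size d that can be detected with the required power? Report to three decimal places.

Required noncentrality: δ = z_{0.05} + z_{0.20} = 1.645 + 0.842 = 2.486.
(Lower-tail contribution to power is negligible for δ > 0.)
δ = d·√n ⇒ d = δ/√n = 2.486/√126 = 0.2215.

d ≈ 0.222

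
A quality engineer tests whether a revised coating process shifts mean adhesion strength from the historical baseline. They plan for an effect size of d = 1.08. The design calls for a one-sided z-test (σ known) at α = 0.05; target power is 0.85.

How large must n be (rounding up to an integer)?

For power 0.85 need Φ(δ − z_{0.05}) = 0.85, so δ = z_{0.05} + z_{0.15} = 1.645 + 1.036 = 2.681.
δ = d·√n ⇒ n = (δ/d)² = (2.681 / 1.08)² = 6.16.
Round up to the next whole unit.

n = 7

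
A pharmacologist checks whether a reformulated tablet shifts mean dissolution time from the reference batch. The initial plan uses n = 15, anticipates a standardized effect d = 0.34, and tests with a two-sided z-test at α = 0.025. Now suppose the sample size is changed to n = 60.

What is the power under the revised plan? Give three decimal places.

With n = 60: δ = d·√n = 0.34 × √60 = 2.6336. Critical value z_{0.0125} = 2.241.
Revised power = Φ(δ − 2.241) + Φ(−δ − 2.241) = Φ(0.392) + Φ(-4.875) = 0.6526 + 0.0000 = 0.6526.

Power ≈ 0.653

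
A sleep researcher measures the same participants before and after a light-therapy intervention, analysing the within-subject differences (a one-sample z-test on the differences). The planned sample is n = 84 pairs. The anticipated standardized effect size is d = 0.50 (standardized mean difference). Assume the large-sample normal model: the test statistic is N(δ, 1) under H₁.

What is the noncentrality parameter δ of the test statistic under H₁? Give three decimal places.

The noncentrality parameter scales effect size by the design's sample-size factor: δ = d·√n = 0.50 × √84 = 4.5826

δ ≈ 4.583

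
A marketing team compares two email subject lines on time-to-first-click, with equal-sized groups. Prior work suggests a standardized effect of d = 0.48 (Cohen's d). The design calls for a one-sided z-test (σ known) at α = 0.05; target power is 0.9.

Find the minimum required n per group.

Set Φ(δ − 1.645) = 0.9; then δ − 1.645 = Φ⁻¹(0.9) = 1.282, giving δ = 2.926.
δ = d·√(n/2) ⇒ n = 2(δ/d)² = 2 × (2.926 / 0.48)² = 74.34.
Round up to the next whole unit.

n = 75 per group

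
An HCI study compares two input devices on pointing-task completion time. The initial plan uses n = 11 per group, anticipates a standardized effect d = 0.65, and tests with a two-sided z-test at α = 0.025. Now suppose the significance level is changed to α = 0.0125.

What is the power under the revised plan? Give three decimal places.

δ = d·√(n/2) = 0.65 × √(11/2) = 1.5244 (unchanged). New critical value: z_{0.0063} = 2.498.
Revised power = Φ(δ − 2.498) + Φ(−δ − 2.498) = Φ(-0.973) + Φ(-4.022) = 0.1652 + 0.0000 = 0.1652.

Power ≈ 0.165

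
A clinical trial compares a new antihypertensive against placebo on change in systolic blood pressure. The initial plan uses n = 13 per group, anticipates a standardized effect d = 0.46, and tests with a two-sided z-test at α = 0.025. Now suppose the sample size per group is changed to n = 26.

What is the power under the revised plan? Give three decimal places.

With n = 26 per group: δ = d·√(n/2) = 0.46 × √(26/2) = 1.6586. Critical value z_{0.0125} = 2.241.
Revised power = Φ(δ − 2.241) + Φ(−δ − 2.241) = Φ(-0.583) + Φ(-3.900) = 0.2800 + 0.0000 = 0.2800.

Power ≈ 0.280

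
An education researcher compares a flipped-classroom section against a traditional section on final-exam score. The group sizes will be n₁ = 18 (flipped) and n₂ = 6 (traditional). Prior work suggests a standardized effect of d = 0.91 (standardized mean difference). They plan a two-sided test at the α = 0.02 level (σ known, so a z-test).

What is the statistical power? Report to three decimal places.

Power ≈ 0.346

Noncentrality parameter: δ = d / √(1/n₁ + 1/n₂) = 0.91 / √(1/18 + 1/6) = 1.9304
Two-sided α = 0.02 → critical value z_{0.01} = 2.326.
Power = Φ(δ − 2.326) + Φ(−δ − 2.326) = Φ(-0.396) + Φ(-4.257) = 0.3461 + 0.0000 = 0.3461.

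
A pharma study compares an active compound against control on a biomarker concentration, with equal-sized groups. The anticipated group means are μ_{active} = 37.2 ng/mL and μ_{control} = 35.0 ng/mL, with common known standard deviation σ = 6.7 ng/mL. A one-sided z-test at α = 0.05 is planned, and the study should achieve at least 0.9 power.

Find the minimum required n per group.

Standardized effect: d = |μ_{active} − μ_{control}| / σ = |37.2 − 35.0| / 6.7 = 0.3284
Set Φ(δ − 1.645) = 0.9; then δ − 1.645 = Φ⁻¹(0.9) = 1.282, giving δ = 2.926.
δ = d·√(n/2) ⇒ n = 2(δ/d)² = 2 × (2.926 / 0.3284)² = 158.86.
Rounding up, n = 159 per group.

n = 159 per group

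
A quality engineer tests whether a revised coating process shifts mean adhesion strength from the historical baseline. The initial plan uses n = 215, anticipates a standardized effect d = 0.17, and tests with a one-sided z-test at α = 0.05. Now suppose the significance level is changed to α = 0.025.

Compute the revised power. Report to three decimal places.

δ = d·√n = 0.17 × √215 = 2.4927 (unchanged). New critical value: z_{0.025} = 1.960.
Revised power = P(Z > 1.960 − δ) = Φ(0.533) = 0.7029.

Power ≈ 0.703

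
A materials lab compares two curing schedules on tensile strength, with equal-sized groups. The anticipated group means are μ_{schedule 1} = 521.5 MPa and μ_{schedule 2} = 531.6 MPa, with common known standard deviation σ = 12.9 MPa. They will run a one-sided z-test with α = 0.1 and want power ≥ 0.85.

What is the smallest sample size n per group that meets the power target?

Standardized effect: d = |μ_{schedule 1} − μ_{schedule 2}| / σ = |521.5 − 531.6| / 12.9 = 0.7829
Set Φ(δ − 1.282) = 0.85; then δ − 1.282 = Φ⁻¹(0.85) = 1.036, giving δ = 2.318.
δ = d·√(n/2) ⇒ n = 2(δ/d)² = 2 × (2.318 / 0.7829)² = 17.53.
Rounding up, n = 18 per group.

n = 18 per group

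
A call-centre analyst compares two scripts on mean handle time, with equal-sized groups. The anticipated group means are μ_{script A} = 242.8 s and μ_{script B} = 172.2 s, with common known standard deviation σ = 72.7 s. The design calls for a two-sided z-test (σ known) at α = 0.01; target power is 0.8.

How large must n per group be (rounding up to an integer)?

n = 25 per group

Standardized effect: d = |μ_{script A} − μ_{script B}| / σ = |242.8 − 172.2| / 72.7 = 0.9711
Set Φ(δ − 2.576) = 0.8; then δ − 2.576 = Φ⁻¹(0.8) = 0.842, giving δ = 3.417.
(The Φ(−δ − z_{α/2}) term is vanishingly small for δ > 0 and is dropped in the standard sample-size formula.)
δ = d·√(n/2) ⇒ n = 2(δ/d)² = 2 × (3.417 / 0.9711)² = 24.77.
Rounding up, n = 25 per group.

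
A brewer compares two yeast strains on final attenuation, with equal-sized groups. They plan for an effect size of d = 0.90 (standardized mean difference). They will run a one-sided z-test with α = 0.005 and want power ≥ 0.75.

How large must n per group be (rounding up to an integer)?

n = 27 per group

For power 0.75 need Φ(δ − z_{0.005}) = 0.75, so δ = z_{0.005} + z_{0.25} = 2.576 + 0.674 = 3.250.
δ = d·√(n/2) ⇒ n = 2(δ/d)² = 2 × (3.250 / 0.90)² = 26.09.
Round up to the next whole unit.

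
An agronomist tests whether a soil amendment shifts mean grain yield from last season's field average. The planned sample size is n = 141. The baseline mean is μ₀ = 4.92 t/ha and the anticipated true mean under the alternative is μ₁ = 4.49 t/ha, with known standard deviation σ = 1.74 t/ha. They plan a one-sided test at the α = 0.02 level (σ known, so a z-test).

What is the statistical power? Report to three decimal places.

Standardized effect: d = |μ₁ − μ₀| / σ = |4.49 − 4.92| / 1.74 = 0.2471
Noncentrality parameter: δ = d·√n = 0.2471 × √141 = 2.9345
One-sided α = 0.02 → critical value z_{0.02} = 2.054.
Power = P(Z > 2.054 − δ) = Φ(0.881) = 0.8108.

Power ≈ 0.811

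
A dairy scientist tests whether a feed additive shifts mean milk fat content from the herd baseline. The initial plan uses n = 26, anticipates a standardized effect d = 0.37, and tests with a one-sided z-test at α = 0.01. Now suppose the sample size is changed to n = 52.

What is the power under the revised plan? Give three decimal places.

Power ≈ 0.634

With n = 52: δ = d·√n = 0.37 × √52 = 2.6681. Critical value z_{0.01} = 2.326.
Revised power = P(Z > 2.326 − δ) = Φ(0.342) = 0.6337.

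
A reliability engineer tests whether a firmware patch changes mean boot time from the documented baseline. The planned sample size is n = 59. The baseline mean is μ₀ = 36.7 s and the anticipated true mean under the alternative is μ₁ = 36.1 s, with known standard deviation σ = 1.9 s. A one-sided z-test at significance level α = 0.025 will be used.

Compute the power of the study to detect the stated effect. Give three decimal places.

Power ≈ 0.679

Standardized effect: d = |μ₁ − μ₀| / σ = |36.1 − 36.7| / 1.9 = 0.3158
Noncentrality parameter: δ = d·√n = 0.3158 × √59 = 2.4256
One-sided α = 0.025 → critical value z_{0.025} = 1.960.
Power = Φ(δ − 1.960) = Φ(0.466) = 0.6793.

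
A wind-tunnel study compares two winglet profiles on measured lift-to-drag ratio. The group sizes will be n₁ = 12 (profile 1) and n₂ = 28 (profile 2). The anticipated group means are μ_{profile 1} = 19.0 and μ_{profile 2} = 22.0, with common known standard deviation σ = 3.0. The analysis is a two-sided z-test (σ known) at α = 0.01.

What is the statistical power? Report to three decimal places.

Standardized effect: d = |μ_{profile 1} − μ_{profile 2}| / σ = |19.0 − 22.0| / 3.0 = 1.0000
Noncentrality parameter: λ = d / √(1/n₁ + 1/n₂) = 1.0000 / √(1/12 + 1/28) = 2.8983
Two-sided α = 0.01 → critical value z_{0.005} = 2.576.
Power = Φ(λ − 2.576) + Φ(−λ − 2.576) = Φ(0.322) + Φ(-5.474) = 0.6264 + 0.0000 = 0.6264.

Power ≈ 0.626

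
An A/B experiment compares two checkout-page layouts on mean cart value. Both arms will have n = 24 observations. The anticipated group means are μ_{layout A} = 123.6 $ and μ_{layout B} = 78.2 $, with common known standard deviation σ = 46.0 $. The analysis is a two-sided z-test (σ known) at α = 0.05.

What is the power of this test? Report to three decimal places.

Standardized effect: d = |μ_{layout A} − μ_{layout B}| / σ = |123.6 − 78.2| / 46.0 = 0.9870
Noncentrality parameter: δ = d·√(n/2) = 0.9870 × √(24/2) = 3.4189
Critical value for a two-sided test at α = 0.05: z_{α/2} = 1.960.
Power = Φ(δ − 1.960) + Φ(−δ − 1.960) = Φ(1.459) + Φ(-5.379) = 0.9277 + 0.0000 = 0.9277.

Power ≈ 0.928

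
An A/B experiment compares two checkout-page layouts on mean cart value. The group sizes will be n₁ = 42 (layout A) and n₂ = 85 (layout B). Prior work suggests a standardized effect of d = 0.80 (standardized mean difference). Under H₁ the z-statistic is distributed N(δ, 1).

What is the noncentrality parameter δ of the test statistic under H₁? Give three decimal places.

δ ≈ 4.242

The noncentrality parameter scales effect size by the design's sample-size factor: δ = d / √(1/n₁ + 1/n₂) = 0.80 / √(1/42 + 1/85) = 4.2415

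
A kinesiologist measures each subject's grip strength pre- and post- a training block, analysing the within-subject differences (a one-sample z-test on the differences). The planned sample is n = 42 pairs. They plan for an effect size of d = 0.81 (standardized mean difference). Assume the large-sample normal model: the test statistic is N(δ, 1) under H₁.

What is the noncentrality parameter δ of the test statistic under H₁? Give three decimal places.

The noncentrality parameter scales effect size by the design's sample-size factor: δ = d·√n = 0.81 × √42 = 5.2494

δ ≈ 5.249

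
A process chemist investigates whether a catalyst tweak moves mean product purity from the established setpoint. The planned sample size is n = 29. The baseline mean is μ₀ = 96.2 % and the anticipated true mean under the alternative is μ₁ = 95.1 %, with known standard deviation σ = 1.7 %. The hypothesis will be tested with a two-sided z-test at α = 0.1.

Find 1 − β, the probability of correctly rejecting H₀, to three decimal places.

Standardized effect: d = |μ₁ − μ₀| / σ = |95.1 − 96.2| / 1.7 = 0.6471
Noncentrality parameter: δ = d·√n = 0.6471 × √29 = 3.4845
Two-sided α = 0.1 → critical value z_{0.05} = 1.645.
Power = Φ(δ − 1.645) + Φ(−δ − 1.645) = Φ(1.840) + Φ(-5.129) = 0.9671 + 0.0000 = 0.9671.

Power ≈ 0.967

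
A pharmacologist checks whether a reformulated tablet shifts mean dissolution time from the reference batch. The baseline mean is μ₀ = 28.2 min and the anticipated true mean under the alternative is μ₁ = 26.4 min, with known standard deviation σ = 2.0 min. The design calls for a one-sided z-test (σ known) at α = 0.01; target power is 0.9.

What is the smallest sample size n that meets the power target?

n = 17

Standardized effect: d = |μ₁ − μ₀| / σ = |26.4 − 28.2| / 2.0 = 0.9000
Set Φ(δ − 2.326) = 0.9; then δ − 2.326 = Φ⁻¹(0.9) = 1.282, giving δ = 3.608.
δ = d·√n ⇒ n = (δ/d)² = (3.608 / 0.9000)² = 16.07.
Rounding up, n = 17.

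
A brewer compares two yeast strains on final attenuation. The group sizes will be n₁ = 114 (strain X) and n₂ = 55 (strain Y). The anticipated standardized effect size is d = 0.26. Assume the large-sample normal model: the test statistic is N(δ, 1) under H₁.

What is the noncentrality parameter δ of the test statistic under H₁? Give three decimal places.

δ ≈ 1.584

The noncentrality parameter scales effect size by the design's sample-size factor: δ = d / √(1/n₁ + 1/n₂) = 0.26 / √(1/114 + 1/55) = 1.5837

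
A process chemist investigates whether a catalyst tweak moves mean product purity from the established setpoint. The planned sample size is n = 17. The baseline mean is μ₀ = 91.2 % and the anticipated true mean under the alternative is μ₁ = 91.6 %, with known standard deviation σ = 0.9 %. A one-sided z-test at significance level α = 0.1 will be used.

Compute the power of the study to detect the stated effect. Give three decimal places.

Standardized effect: d = |μ₁ − μ₀| / σ = |91.6 − 91.2| / 0.9 = 0.4444
Noncentrality parameter: δ = d·√n = 0.4444 × √17 = 1.8325
One-sided α = 0.1 → critical value z_{0.1} = 1.282.
Power = P(Z > 1.282 − δ) = Φ(0.551) = 0.7092.

Power ≈ 0.709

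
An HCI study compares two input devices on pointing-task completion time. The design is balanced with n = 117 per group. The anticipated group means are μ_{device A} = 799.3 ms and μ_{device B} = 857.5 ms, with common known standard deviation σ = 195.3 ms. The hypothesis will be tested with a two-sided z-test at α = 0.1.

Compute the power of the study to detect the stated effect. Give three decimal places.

Standardized effect: d = |μ_{device A} − μ_{device B}| / σ = |799.3 − 857.5| / 195.3 = 0.2980
Noncentrality parameter: λ = d·√(n/2) = 0.2980 × √(117/2) = 2.2793
Critical value for a two-sided test at α = 0.1: z_{α/2} = 1.645.
Power = Φ(λ − 1.645) + Φ(−λ − 1.645) = Φ(0.634) + Φ(-3.924) = 0.7371 + 0.0000 = 0.7371.

Power ≈ 0.737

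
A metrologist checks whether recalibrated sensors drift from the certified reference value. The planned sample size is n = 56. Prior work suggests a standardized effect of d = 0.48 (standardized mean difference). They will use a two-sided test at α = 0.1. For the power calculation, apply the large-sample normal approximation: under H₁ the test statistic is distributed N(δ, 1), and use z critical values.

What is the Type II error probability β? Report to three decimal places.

Noncentrality parameter: δ = d·√n = 0.48 × √56 = 3.5920
Critical value for a two-sided test at α = 0.1: z_{α/2} = 1.645.
Power = Φ(δ − 1.645) + Φ(−δ − 1.645) = Φ(1.947) + Φ(-5.237) = 0.9742 + 0.0000 = 0.9742.
Type II error: β = 1 − power = 1 − 0.9742 = 0.0258.

β ≈ 0.026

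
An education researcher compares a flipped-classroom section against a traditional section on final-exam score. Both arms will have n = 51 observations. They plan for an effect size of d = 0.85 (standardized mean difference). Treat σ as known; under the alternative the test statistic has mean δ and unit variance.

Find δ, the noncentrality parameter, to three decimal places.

δ = d·√(n/2) = 0.85 × √(51/2) = 4.2923

δ ≈ 4.292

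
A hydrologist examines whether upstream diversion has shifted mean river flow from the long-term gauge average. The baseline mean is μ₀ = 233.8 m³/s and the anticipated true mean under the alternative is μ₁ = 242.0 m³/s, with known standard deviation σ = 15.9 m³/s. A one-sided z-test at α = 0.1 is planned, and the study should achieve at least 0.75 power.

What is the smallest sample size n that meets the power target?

Standardized effect: d = |μ₁ − μ₀| / σ = |242.0 − 233.8| / 15.9 = 0.5157
For power 0.75 need Φ(δ − z_{0.1}) = 0.75, so δ = z_{0.1} + z_{0.25} = 1.282 + 0.674 = 1.956.
δ = d·√n ⇒ n = (δ/d)² = (1.956 / 0.5157)² = 14.39.
Rounding up, n = 15.

n = 15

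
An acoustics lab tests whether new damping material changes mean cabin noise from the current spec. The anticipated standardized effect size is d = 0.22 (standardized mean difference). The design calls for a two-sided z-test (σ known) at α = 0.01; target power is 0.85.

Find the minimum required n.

n = 270

For power 0.85 need Φ(δ − z_{0.005}) = 0.85, so δ = z_{0.005} + z_{0.15} = 2.576 + 1.036 = 3.612.
(Ignoring the negligible lower-tail rejection probability gives the usual closed-form inversion.)
δ = d·√n ⇒ n = (δ/d)² = (3.612 / 0.22)² = 269.60.
Rounding up, n = 270.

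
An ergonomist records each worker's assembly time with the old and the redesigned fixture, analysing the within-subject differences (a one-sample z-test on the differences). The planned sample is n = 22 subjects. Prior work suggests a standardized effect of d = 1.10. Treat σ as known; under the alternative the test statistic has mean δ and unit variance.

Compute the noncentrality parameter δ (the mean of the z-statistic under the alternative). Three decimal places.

δ ≈ 5.159

δ = d·√n = 1.10 × √22 = 5.1595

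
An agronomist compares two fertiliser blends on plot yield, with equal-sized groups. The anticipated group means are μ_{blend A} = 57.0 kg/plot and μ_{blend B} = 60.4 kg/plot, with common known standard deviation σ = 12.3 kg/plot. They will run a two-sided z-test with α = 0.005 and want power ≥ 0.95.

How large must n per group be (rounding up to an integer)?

Standardized effect: d = |μ_{blend A} − μ_{blend B}| / σ = |57.0 − 60.4| / 12.3 = 0.2764
For power 0.95 need Φ(δ − z_{0.0025}) = 0.95, so δ = z_{0.0025} + z_{0.05} = 2.807 + 1.645 = 4.452.
(For δ > 0 the lower-tail rejection region contributes negligibly to power, so the one-term inversion is standard.)
δ = d·√(n/2) ⇒ n = 2(δ/d)² = 2 × (4.452 / 0.2764)² = 518.77.
Rounding up, n = 519 per group.

n = 519 per group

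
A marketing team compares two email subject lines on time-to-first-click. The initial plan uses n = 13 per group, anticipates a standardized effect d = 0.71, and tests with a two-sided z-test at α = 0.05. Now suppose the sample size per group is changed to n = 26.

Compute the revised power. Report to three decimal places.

With n = 26 per group: δ = d·√(n/2) = 0.71 × √(26/2) = 2.5599. Critical value z_{0.025} = 1.960.
Revised power = Φ(δ − 1.960) + Φ(−δ − 1.960) = Φ(0.600) + Φ(-4.520) = 0.7257 + 0.0000 = 0.7257.

Power ≈ 0.726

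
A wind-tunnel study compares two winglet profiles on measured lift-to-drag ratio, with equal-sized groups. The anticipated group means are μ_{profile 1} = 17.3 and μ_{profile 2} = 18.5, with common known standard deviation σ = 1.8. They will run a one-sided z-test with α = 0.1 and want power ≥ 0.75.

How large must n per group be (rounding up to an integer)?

Standardized effect: d = |μ_{profile 1} − μ_{profile 2}| / σ = |17.3 − 18.5| / 1.8 = 0.6667
For power 0.75 need Φ(δ − z_{0.1}) = 0.75, so δ = z_{0.1} + z_{0.25} = 1.282 + 0.674 = 1.956.
δ = d·√(n/2) ⇒ n = 2(δ/d)² = 2 × (1.956 / 0.6667)² = 17.22.
Rounding up, n = 18 per group.

n = 18 per group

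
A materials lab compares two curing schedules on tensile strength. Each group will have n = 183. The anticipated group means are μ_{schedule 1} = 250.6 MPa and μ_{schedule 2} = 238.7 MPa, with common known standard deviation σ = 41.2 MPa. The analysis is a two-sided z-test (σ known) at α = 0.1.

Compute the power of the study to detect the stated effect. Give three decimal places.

Standardized effect: d = |μ_{schedule 1} − μ_{schedule 2}| / σ = |250.6 − 238.7| / 41.2 = 0.2888
Noncentrality parameter: δ = d·√(n/2) = 0.2888 × √(183/2) = 2.7629
Two-sided α = 0.1 → critical value z_{0.05} = 1.645.
Power = Φ(δ − 1.645) + Φ(−δ − 1.645) = Φ(1.118) + Φ(-4.408) = 0.8682 + 0.0000 = 0.8682.

Power ≈ 0.868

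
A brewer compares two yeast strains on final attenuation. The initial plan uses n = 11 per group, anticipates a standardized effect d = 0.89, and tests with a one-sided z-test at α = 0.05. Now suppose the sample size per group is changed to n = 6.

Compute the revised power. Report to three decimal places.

Power ≈ 0.459

With n = 6 per group: δ = d·√(n/2) = 0.89 × √(6/2) = 1.5415. Critical value z_{0.05} = 1.645.
Revised power = P(Z > 1.645 − δ) = Φ(-0.103) = 0.4589.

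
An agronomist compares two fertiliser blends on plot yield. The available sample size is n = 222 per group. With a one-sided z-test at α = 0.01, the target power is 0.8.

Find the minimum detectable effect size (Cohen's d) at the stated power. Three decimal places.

d ≈ 0.301

Need Φ(δ − 2.326) = 0.8, so δ = 2.326 + 0.842 = 3.168.
δ = d·√(n/2) ⇒ d = δ/√(n/2) = 3.168/√(222/2) = 0.3007.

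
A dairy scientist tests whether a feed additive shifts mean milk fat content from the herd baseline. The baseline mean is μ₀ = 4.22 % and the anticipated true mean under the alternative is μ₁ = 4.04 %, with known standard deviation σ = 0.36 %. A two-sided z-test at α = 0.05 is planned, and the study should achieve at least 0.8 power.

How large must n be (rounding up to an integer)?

Standardized effect: d = |μ₁ − μ₀| / σ = |4.04 − 4.22| / 0.36 = 0.5000
Set Φ(δ − 1.960) = 0.8; then δ − 1.960 = Φ⁻¹(0.8) = 0.842, giving δ = 2.802.
(For δ > 0 the lower-tail rejection region contributes negligibly to power, so the one-term inversion is standard.)
δ = d·√n ⇒ n = (δ/d)² = (2.802 / 0.5000)² = 31.40.
Round up to the next whole unit.

n = 32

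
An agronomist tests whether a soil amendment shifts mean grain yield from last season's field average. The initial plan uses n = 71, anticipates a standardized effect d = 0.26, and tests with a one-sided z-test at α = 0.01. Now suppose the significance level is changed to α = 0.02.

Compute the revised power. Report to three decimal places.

Power ≈ 0.555

δ = d·√n = 0.26 × √71 = 2.1908 (unchanged). New critical value: z_{0.02} = 2.054.
Revised power = P(Z > 2.054 − δ) = Φ(0.137) = 0.5545.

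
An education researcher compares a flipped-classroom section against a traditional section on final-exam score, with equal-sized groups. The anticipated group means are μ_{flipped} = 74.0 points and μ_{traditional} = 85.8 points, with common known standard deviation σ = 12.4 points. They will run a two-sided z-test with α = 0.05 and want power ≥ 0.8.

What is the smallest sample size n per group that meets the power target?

Standardized effect: d = |μ_{flipped} − μ_{traditional}| / σ = |74.0 − 85.8| / 12.4 = 0.9516
For power 0.8 need Φ(δ − z_{0.025}) = 0.8, so δ = z_{0.025} + z_{0.20} = 1.960 + 0.842 = 2.802.
(Ignoring the negligible lower-tail rejection probability gives the usual closed-form inversion.)
δ = d·√(n/2) ⇒ n = 2(δ/d)² = 2 × (2.802 / 0.9516)² = 17.33.
Round up to the next whole unit.

n = 18 per group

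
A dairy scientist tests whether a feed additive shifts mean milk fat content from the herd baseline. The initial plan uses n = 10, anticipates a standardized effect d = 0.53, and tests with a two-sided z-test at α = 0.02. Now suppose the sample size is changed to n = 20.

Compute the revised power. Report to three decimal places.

Power ≈ 0.518

With n = 20: δ = d·√n = 0.53 × √20 = 2.3702. Critical value z_{0.01} = 2.326.
Revised power = Φ(δ − 2.326) + Φ(−δ − 2.326) = Φ(0.044) + Φ(-4.697) = 0.5175 + 0.0000 = 0.5175.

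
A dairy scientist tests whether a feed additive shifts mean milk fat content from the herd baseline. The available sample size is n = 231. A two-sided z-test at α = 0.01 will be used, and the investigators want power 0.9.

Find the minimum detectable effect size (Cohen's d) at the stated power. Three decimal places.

d ≈ 0.254

Need Φ(δ − 2.576) = 0.9, so δ = 2.576 + 1.282 = 3.857.
(Lower-tail contribution to power is negligible for δ > 0.)
δ = d·√n ⇒ d = δ/√n = 3.857/√231 = 0.2538.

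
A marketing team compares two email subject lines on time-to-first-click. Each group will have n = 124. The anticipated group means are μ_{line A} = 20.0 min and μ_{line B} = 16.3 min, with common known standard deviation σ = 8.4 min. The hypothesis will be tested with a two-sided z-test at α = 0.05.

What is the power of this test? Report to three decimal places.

Power ≈ 0.934

Standardized effect: d = |μ_{line A} − μ_{line B}| / σ = |20.0 − 16.3| / 8.4 = 0.4405
Noncentrality parameter: δ = d·√(n/2) = 0.4405 × √(124/2) = 3.4683
Critical value for a two-sided test at α = 0.05: z_{α/2} = 1.960.
Power = Φ(δ − 1.960) + Φ(−δ − 1.960) = Φ(1.508) + Φ(-5.428) = 0.9343 + 0.0000 = 0.9343.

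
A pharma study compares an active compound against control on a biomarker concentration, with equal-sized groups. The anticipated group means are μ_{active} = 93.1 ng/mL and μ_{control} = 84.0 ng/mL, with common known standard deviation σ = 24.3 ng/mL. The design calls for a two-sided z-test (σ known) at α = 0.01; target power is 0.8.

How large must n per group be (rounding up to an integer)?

n = 167 per group

Standardized effect: d = |μ_{active} − μ_{control}| / σ = |93.1 − 84.0| / 24.3 = 0.3745
Set Φ(δ − 2.576) = 0.8; then δ − 2.576 = Φ⁻¹(0.8) = 0.842, giving δ = 3.417.
(The Φ(−δ − z_{α/2}) term is vanishingly small for δ > 0 and is dropped in the standard sample-size formula.)
δ = d·√(n/2) ⇒ n = 2(δ/d)² = 2 × (3.417 / 0.3745)² = 166.56.
Rounding up, n = 167 per group.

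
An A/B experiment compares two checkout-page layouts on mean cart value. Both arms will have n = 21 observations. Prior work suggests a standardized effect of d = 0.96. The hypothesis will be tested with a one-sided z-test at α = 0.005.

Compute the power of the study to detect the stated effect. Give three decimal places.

Power ≈ 0.704

Noncentrality parameter: δ = d·√(n/2) = 0.96 × √(21/2) = 3.1108
One-sided α = 0.005 → critical value z_{0.005} = 2.576.
Power = Φ(δ − 2.576) = Φ(0.535) = 0.7036.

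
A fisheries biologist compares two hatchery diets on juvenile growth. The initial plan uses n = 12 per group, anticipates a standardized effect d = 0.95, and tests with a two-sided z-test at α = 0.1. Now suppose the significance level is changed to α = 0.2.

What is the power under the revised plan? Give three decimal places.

Power ≈ 0.852

δ = d·√(n/2) = 0.95 × √(12/2) = 2.3270 (unchanged). New critical value: z_{0.1} = 1.282.
Revised power = Φ(δ − 1.282) + Φ(−δ − 1.282) = Φ(1.045) + Φ(-3.609) = 0.8521 + 0.0002 = 0.8522.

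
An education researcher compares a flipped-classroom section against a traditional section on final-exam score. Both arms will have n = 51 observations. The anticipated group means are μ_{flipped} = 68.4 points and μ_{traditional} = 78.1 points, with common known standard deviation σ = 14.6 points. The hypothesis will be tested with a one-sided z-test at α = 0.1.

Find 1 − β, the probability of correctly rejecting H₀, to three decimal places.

Power ≈ 0.981

Standardized effect: d = |μ_{flipped} − μ_{traditional}| / σ = |68.4 − 78.1| / 14.6 = 0.6644
Noncentrality parameter: δ = d·√(n/2) = 0.6644 × √(51/2) = 3.3550
One-sided α = 0.1 → critical value z_{0.1} = 1.282.
Power = P(Z > 1.282 − δ) = Φ(2.073) = 0.9809.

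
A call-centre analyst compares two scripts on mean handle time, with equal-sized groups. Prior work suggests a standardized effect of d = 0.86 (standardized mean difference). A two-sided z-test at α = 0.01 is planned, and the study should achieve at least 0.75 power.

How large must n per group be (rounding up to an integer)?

Set Φ(δ − 2.576) = 0.75; then δ − 2.576 = Φ⁻¹(0.75) = 0.674, giving δ = 3.250.
(The Φ(−δ − z_{α/2}) term is vanishingly small for δ > 0 and is dropped in the standard sample-size formula.)
δ = d·√(n/2) ⇒ n = 2(δ/d)² = 2 × (3.250 / 0.86)² = 28.57.
Round up to the next whole unit.

n = 29 per group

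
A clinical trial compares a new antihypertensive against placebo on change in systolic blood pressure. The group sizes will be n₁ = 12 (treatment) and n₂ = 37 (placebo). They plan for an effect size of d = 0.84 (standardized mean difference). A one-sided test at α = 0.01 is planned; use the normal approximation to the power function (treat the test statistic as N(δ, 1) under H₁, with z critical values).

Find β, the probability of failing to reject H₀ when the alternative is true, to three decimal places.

β ≈ 0.420

Noncentrality parameter: δ = d / √(1/n₁ + 1/n₂) = 0.84 / √(1/12 + 1/37) = 2.5286
Critical value for a one-sided test at α = 0.01: z_α = 2.326.
Power = P(Z > 2.326 − δ) = Φ(0.202) = 0.5801.
Type II error: β = 1 − power = 1 − 0.5801 = 0.4199.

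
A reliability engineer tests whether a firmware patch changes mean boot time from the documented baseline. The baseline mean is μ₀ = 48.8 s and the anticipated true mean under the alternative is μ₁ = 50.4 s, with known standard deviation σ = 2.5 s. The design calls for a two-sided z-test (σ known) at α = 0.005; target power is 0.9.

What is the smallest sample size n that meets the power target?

Standardized effect: d = |μ₁ − μ₀| / σ = |50.4 − 48.8| / 2.5 = 0.6400
Set Φ(δ − 2.807) = 0.9; then δ − 2.807 = Φ⁻¹(0.9) = 1.282, giving δ = 4.089.
(The Φ(−δ − z_{α/2}) term is vanishingly small for δ > 0 and is dropped in the standard sample-size formula.)
δ = d·√n ⇒ n = (δ/d)² = (4.089 / 0.6400)² = 40.81.
Round up to the next whole unit.

n = 41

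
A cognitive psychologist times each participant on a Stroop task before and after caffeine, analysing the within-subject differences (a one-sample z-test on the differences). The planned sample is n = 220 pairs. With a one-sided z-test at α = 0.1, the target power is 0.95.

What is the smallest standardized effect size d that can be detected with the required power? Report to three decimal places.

d ≈ 0.197

Need Φ(δ − 1.282) = 0.95, so δ = 1.282 + 1.645 = 2.926.
δ = d·√n ⇒ d = δ/√n = 2.926/√220 = 0.1973.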